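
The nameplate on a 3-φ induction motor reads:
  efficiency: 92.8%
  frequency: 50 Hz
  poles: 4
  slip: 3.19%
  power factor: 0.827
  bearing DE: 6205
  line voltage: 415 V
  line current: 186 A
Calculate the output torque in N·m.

675 N·m

P_in = √3·V·I·cosφ = 1.732 × 415 × 186 × 0.827 = 110564 W
P_out = η·P_in = 0.928 × 110564 = 102603 W
n_s = 120×50/4 = 1500 rpm; n = 1500×(1−0.0319) = 1452 rpm
ω = 2π×1452/60 = 152.1 rad/s
τ = P_out/ω = 102603/152.1 = 675 N·m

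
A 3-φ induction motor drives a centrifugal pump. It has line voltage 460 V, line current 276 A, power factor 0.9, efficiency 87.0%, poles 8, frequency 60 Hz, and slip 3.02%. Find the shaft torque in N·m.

P_in = √3·V·I·cosφ = 1.732 × 460 × 276 × 0.9 = 197905 W
P_out = η·P_in = 0.87 × 197905 = 172177 W
n_s = 120×60/8 = 900 rpm; n = 900×(1−0.0302) = 873 rpm
ω = 2π×873/60 = 91.42 rad/s
τ = P_out/ω = 172177/91.42 = 1880 N·m

1880 N·m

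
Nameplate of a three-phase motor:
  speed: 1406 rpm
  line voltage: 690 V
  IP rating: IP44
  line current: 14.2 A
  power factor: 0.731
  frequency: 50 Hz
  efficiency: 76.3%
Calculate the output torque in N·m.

P_in = √3·V·I·cosφ = 1.732 × 690 × 14.2 × 0.731 = 12405 W
P_out = η·P_in = 0.763 × 12405 = 9465 W
n = 1406 rpm
ω = 2π×1406/60 = 147.2 rad/s
τ = P_out/ω = 9465/147.2 = 64.3 N·m

64.3 N·m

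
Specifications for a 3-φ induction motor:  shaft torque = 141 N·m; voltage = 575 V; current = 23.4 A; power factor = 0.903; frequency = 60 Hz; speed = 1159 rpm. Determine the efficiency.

ω = 2π × 1159/60 = 121.4 rad/s; P_out = τω = 141 × 121.4 = 17117 W
P_in = √3·V_L·I_L·cosφ = 1.732 × 575 × 23.4 × 0.903 = 21044 W
η = P_out / P_in = 17117 / 21044 = 0.813 = 81.3%

81.3 %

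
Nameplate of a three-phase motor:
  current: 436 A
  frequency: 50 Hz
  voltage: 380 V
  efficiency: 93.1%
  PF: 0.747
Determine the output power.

P_in = √3·V·I·cosφ = 1.732 × 380 × 436 × 0.747 = 214357 W
P_out = η·P_in = 0.931 × 214357 = 199566 W

200 kW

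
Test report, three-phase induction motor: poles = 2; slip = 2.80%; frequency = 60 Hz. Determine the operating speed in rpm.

n_s = 120f/p = 120×60/2 = 3600 rpm
n = n_s(1 − s) = 3600 × (1 − 0.028) = 3499 rpm

3499 rpm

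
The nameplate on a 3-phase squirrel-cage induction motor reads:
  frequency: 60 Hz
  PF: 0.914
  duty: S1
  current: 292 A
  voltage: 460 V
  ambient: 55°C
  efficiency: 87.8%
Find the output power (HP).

250 HP

P_in = √3·V·I·cosφ = 1.732 × 460 × 292 × 0.914 = 212635 W
P_out = η·P_in = 0.878 × 212635 = 186694 W
= 186694/746 = 250 HP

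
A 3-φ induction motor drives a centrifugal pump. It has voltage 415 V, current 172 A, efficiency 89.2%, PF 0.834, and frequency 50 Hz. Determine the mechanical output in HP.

123 HP

P_in = √3·V·I·cosφ = 1.732 × 415 × 172 × 0.834 = 103108 W
P_out = η·P_in = 0.892 × 103108 = 91972 W
= 91972/746 = 123 HP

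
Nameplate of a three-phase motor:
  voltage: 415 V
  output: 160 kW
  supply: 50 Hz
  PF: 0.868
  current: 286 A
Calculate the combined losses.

P_in = √3·V·I·cosφ = 1.732×415×286×0.868 = 178436 W
P_out = 160000 W
Losses = P_in − P_out = 178436 − 160000 = 18436 W

18.4 kW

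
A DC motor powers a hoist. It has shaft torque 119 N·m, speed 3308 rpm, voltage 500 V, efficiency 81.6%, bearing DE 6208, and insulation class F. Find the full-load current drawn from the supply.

101 A

ω = 2π×3308/60 = 346.4 rad/s; P_out = τω = 119 × 346.4 = 41222 W
P_in = P_out / η = 41222 / 0.816 = 50517 W
I = P_in / V = 50517 / 500 = 101 A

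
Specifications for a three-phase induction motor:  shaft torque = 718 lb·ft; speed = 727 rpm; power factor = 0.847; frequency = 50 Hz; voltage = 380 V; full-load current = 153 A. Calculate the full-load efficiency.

86.9 %

τ = 718 lb·ft × 1.356 = 973.6 N·m
ω = 2π × 727/60 = 76.13 rad/s; P_out = τω = 973.6 × 76.13 = 74120 W
P_in = √3·V_L·I_L·cosφ = 1.732 × 380 × 153 × 0.847 = 85292 W
η = P_out / P_in = 74120 / 85292 = 0.869 = 86.9%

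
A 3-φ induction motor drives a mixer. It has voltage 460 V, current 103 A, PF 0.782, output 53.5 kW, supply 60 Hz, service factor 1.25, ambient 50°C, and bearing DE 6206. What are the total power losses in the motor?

10.7 kW

P_in = √3·V·I·cosφ = 1.732×460×103×0.782 = 64173 W
P_out = 53500 W
Losses = P_in − P_out = 64173 − 53500 = 10673 W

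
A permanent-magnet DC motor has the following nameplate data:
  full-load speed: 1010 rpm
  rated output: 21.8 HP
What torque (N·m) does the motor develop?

P_out = 21.8 × 746 = 16263 W
ω = 2π × 1010/60 = 105.8 rad/s
τ = P_out/ω = 16263/105.8 = 154 N·m

154 N·m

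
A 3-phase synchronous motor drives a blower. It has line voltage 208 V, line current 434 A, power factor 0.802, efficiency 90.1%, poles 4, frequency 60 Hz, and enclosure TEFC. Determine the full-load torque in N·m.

P_in = √3·V·I·cosφ = 1.732 × 208 × 434 × 0.802 = 125394 W
P_out = η·P_in = 0.901 × 125394 = 112980 W
n = n_s = 120×60/4 = 1800 rpm (synchronous)
ω = 2π×1800/60 = 188.5 rad/s
τ = P_out/ω = 112980/188.5 = 599 N·m

599 N·m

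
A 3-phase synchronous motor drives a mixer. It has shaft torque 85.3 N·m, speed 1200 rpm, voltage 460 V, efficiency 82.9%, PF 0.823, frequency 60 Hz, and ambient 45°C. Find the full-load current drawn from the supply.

ω = 2π×1200/60 = 125.7 rad/s; P_out = τω = 85.3 × 125.7 = 10722 W
P_in = P_out / η = 10722 / 0.829 = 12934 W
I_L = P_in / (√3·V_L·cosφ) = 12934 / (1.732 × 460 × 0.823) = 19.7 A

19.7 A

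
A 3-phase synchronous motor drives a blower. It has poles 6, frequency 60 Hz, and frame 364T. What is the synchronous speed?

1200 rpm

n_s = 120f/p = 120×60/6 = 1200 rpm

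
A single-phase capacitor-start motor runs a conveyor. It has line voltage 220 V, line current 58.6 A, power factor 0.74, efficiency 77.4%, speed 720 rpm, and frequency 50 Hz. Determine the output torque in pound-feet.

72.2 lb·ft

P_in = V·I·cosφ = 220 × 58.6 × 0.74 = 9540 W
P_out = η·P_in = 0.774 × 9540 = 7384 W
n = 720 rpm
ω = 2π×720/60 = 75.4 rad/s
τ = P_out/ω = 7384/75.4 = 97.93 N·m
In lb·ft: 97.93/1.356 = 72.2 lb·ft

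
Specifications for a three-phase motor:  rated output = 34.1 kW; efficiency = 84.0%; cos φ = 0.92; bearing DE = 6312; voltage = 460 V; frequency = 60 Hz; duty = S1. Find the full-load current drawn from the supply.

55.4 A

P_out = 34.1 kW = 34100 W
P_in = P_out / η = 34100 / 0.840 = 40595 W
I_L = P_in / (√3·V_L·cosφ) = 40595 / (1.732 × 460 × 0.92) = 55.4 A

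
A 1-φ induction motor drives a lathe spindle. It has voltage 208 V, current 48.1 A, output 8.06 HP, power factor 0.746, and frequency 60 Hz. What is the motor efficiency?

P_out = 8.06 × 746 = 6013 W
P_in = V·I·cosφ = 208 × 48.1 × 0.746 = 7464 W
η = P_out / P_in = 6013 / 7464 = 0.806 = 80.6%

80.6 %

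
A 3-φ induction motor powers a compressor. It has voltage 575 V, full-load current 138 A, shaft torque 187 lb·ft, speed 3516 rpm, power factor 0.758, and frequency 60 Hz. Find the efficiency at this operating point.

τ = 187 lb·ft × 1.356 = 253.6 N·m
ω = 2π × 3516/60 = 368.2 rad/s; P_out = τω = 253.6 × 368.2 = 93376 W
P_in = √3·V_L·I_L·cosφ = 1.732 × 575 × 138 × 0.758 = 104175 W
η = P_out / P_in = 93376 / 104175 = 0.896 = 89.6%

89.6 %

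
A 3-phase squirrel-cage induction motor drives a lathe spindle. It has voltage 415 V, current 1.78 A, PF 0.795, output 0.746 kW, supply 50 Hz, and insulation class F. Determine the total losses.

P_in = √3·V·I·cosφ = 1.732×415×1.78×0.795 = 1017 W
P_out = 746 W
Losses = P_in − P_out = 1017 − 746 = 271 W

271 W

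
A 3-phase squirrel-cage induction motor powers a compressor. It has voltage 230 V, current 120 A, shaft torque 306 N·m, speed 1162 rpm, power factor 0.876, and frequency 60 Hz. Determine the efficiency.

88.9 %

ω = 2π × 1162/60 = 121.7 rad/s; P_out = τω = 306 × 121.7 = 37240 W
P_in = √3·V_L·I_L·cosφ = 1.732 × 230 × 120 × 0.876 = 41876 W
η = P_out / P_in = 37240 / 41876 = 0.889 = 88.9%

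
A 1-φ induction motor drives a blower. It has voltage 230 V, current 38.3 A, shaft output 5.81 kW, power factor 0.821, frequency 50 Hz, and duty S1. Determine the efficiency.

80.3 %

P_out = 5.81 kW = 5810 W
P_in = V·I·cosφ = 230 × 38.3 × 0.821 = 7232 W
η = P_out / P_in = 5810 / 7232 = 0.803 = 80.3%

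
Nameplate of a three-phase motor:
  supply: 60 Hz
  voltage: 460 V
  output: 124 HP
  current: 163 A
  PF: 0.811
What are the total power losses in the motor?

P_in = √3·V·I·cosφ = 1.732×460×163×0.811 = 105321 W
P_out = 124×746 = 92504 W
Losses = P_in − P_out = 105321 − 92504 = 12817 W

12.8 kW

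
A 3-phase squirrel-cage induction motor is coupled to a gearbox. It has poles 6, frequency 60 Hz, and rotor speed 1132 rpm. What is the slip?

5.67 %

n_s = 120f/p = 120×60/6 = 1200 rpm
s = (n_s − n)/n_s = (1200 − 1132)/1200 = 0.0567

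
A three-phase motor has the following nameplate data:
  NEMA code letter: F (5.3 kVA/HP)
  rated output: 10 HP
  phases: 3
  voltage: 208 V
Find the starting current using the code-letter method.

147 A

S_LR = 5.3 × 10 = 53 kVA
I_LR = S_LR/(√3·V_L) = 53000/(1.732×208) = 147 A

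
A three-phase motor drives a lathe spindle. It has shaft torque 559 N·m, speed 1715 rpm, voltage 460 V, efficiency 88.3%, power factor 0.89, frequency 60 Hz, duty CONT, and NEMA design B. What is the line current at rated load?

ω = 2π×1715/60 = 179.6 rad/s; P_out = τω = 559 × 179.6 = 100396 W
P_in = P_out / η = 100396 / 0.883 = 113699 W
I_L = P_in / (√3·V_L·cosφ) = 113699 / (1.732 × 460 × 0.89) = 160 A

160 A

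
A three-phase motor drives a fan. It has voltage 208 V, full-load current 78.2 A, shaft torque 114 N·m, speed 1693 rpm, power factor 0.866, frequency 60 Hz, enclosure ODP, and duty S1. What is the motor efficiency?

82.8 %

ω = 2π × 1693/60 = 177.3 rad/s; P_out = τω = 114 × 177.3 = 20212 W
P_in = √3·V_L·I_L·cosφ = 1.732 × 208 × 78.2 × 0.866 = 24397 W
η = P_out / P_in = 20212 / 24397 = 0.828 = 82.8%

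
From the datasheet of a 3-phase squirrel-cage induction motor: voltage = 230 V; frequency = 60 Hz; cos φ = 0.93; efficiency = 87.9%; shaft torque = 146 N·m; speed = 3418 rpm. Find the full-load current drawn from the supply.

160 A

ω = 2π×3418/60 = 357.9 rad/s; P_out = τω = 146 × 357.9 = 52253 W
P_in = P_out / η = 52253 / 0.879 = 59446 W
I_L = P_in / (√3·V_L·cosφ) = 59446 / (1.732 × 230 × 0.93) = 160 A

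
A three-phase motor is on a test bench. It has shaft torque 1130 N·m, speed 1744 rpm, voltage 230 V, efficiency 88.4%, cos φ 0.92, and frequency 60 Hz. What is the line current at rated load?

637 A

ω = 2π×1744/60 = 182.6 rad/s; P_out = τω = 1130 × 182.6 = 206338 W
P_in = P_out / η = 206338 / 0.884 = 233414 W
I_L = P_in / (√3·V_L·cosφ) = 233414 / (1.732 × 230 × 0.92) = 637 A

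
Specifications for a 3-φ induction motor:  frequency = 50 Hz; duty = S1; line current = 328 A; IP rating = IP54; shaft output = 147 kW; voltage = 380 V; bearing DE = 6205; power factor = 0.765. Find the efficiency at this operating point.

89.0 %

P_out = 147 kW = 147000 W
P_in = √3·V_L·I_L·cosφ = 1.732 × 380 × 328 × 0.765 = 165146 W
η = P_out / P_in = 147000 / 165146 = 0.890 = 89.0%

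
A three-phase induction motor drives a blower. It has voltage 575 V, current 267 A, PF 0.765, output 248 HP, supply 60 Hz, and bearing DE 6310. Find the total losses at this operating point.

18400 W

P_in = √3·V·I·cosφ = 1.732×575×267×0.765 = 203418 W
P_out = 248×746 = 185008 W
Losses = P_in − P_out = 203418 − 185008 = 18410 W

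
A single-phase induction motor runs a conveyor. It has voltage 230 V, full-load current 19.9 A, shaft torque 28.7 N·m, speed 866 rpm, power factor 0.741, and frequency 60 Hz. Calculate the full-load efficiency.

76.7 %

ω = 2π × 866/60 = 90.69 rad/s; P_out = τω = 28.7 × 90.69 = 2603 W
P_in = V·I·cosφ = 230 × 19.9 × 0.741 = 3392 W
η = P_out / P_in = 2603 / 3392 = 0.767 = 76.7%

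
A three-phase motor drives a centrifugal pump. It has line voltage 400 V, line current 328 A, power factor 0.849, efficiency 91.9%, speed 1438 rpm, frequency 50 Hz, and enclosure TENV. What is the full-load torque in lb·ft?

868 lb·ft

P_in = √3·V·I·cosφ = 1.732 × 400 × 328 × 0.849 = 192925 W
P_out = η·P_in = 0.919 × 192925 = 177298 W
n = 1438 rpm
ω = 2π×1438/60 = 150.6 rad/s
τ = P_out/ω = 177298/150.6 = 1177 N·m
In lb·ft: 1177/1.356 = 868 lb·ft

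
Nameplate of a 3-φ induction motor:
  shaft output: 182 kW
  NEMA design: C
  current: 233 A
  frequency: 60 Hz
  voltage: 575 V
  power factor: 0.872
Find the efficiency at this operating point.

P_out = 182 kW = 182000 W
P_in = √3·V_L·I_L·cosφ = 1.732 × 575 × 233 × 0.872 = 202343 W
η = P_out / P_in = 182000 / 202343 = 0.899 = 89.9%

89.9 %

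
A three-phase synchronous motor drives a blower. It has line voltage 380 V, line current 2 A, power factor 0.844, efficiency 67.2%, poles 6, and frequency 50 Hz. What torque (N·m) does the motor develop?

7.13 N·m

P_in = √3·V·I·cosφ = 1.732 × 380 × 2 × 0.844 = 1111 W
P_out = η·P_in = 0.672 × 1111 = 747 W
n = n_s = 120×50/6 = 1000 rpm (synchronous)
ω = 2π×1000/60 = 104.7 rad/s
τ = P_out/ω = 747/104.7 = 7.13 N·m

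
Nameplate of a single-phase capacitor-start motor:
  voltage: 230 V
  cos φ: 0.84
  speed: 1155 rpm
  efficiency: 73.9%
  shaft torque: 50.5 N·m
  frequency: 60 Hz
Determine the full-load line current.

42.8 A

ω = 2π×1155/60 = 121 rad/s; P_out = τω = 50.5 × 121 = 6111 W
P_in = P_out / η = 6111 / 0.739 = 8269 W
I = P_in / (V·cosφ) = 8269 / (230 × 0.84) = 42.8 A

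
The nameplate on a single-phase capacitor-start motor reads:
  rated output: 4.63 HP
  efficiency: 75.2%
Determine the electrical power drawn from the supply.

P_out = 4.63 × 746 = 3454 W
P_in = P_out/η = 3454/0.752 = 4593 W = 4.59 kW

4.59 kW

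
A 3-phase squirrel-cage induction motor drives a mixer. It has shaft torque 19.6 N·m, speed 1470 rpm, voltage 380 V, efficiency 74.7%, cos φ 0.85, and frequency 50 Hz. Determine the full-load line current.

ω = 2π×1470/60 = 153.9 rad/s; P_out = τω = 19.6 × 153.9 = 3016 W
P_in = P_out / η = 3016 / 0.747 = 4037 W
I_L = P_in / (√3·V_L·cosφ) = 4037 / (1.732 × 380 × 0.85) = 7.22 A

7.22 A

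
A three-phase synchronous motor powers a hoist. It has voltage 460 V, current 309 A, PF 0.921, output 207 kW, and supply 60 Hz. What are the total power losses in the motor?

P_in = √3·V·I·cosφ = 1.732×460×309×0.921 = 226738 W
P_out = 207000 W
Losses = P_in − P_out = 226738 − 207000 = 19738 W

19.7 kW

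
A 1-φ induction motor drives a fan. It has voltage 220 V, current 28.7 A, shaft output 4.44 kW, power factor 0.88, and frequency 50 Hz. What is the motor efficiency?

P_out = 4.44 kW = 4440 W
P_in = V·I·cosφ = 220 × 28.7 × 0.88 = 5556 W
η = P_out / P_in = 4440 / 5556 = 0.799 = 79.9%

79.9 %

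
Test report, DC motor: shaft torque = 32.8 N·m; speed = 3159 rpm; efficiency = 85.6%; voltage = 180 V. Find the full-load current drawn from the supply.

ω = 2π×3159/60 = 330.8 rad/s; P_out = τω = 32.8 × 330.8 = 10850 W
P_in = P_out / η = 10850 / 0.856 = 12675 W
I = P_in / V = 12675 / 180 = 70.4 A

70.4 A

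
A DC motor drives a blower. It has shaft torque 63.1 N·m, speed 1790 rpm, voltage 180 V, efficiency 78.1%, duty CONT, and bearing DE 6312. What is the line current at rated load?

84.1 A

ω = 2π×1790/60 = 187.4 rad/s; P_out = τω = 63.1 × 187.4 = 11825 W
P_in = P_out / η = 11825 / 0.781 = 15141 W
I = P_in / V = 15141 / 180 = 84.1 A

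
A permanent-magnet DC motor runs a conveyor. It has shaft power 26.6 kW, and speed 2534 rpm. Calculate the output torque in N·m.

ω = 2π × 2534/60 = 265.4 rad/s
τ = P/ω = 26600/265.4 = 100 N·m

100 N·m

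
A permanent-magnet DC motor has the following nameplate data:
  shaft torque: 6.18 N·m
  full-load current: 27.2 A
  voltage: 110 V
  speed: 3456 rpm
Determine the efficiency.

ω = 2π × 3456/60 = 361.9 rad/s; P_out = τω = 6.18 × 361.9 = 2237 W
P_in = V·I = 110 × 27.2 = 2992 W
η = P_out / P_in = 2237 / 2992 = 0.748 = 74.8%

74.8 %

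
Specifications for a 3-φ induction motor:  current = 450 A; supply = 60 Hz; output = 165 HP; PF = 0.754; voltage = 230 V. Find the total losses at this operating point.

P_in = √3·V·I·cosφ = 1.732×230×450×0.754 = 135164 W
P_out = 165×746 = 123090 W
Losses = P_in − P_out = 135164 − 123090 = 12074 W

12.1 kW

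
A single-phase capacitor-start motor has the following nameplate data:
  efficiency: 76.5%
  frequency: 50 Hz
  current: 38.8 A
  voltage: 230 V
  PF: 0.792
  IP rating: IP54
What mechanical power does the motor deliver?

5.41 kW

P_in = V·I·cosφ = 230 × 38.8 × 0.792 = 7068 W
P_out = η·P_in = 0.765 × 7068 = 5407 W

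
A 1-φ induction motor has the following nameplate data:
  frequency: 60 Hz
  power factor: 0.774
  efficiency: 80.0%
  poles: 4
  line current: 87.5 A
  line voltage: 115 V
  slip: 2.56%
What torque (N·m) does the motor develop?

P_in = V·I·cosφ = 115 × 87.5 × 0.774 = 7788 W
P_out = η·P_in = 0.8 × 7788 = 6230 W
n_s = 120×60/4 = 1800 rpm; n = 1800×(1−0.0256) = 1754 rpm
ω = 2π×1754/60 = 183.7 rad/s
τ = P_out/ω = 6230/183.7 = 33.9 N·m

33.9 N·m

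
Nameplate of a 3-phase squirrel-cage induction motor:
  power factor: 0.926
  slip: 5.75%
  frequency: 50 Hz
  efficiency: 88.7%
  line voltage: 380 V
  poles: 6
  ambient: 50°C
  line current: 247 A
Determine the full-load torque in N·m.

1350 N·m

P_in = √3·V·I·cosφ = 1.732 × 380 × 247 × 0.926 = 150536 W
P_out = η·P_in = 0.887 × 150536 = 133525 W
n_s = 120×50/6 = 1000 rpm; n = 1000×(1−0.0575) = 943 rpm
ω = 2π×943/60 = 98.75 rad/s
τ = P_out/ω = 133525/98.75 = 1350 N·m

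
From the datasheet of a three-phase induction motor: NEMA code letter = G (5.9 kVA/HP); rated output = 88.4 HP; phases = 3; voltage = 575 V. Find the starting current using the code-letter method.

524 A

S_LR = 5.9 × 88.4 = 521.56 kVA
I_LR = S_LR/(√3·V_L) = 521560/(1.732×575) = 524 A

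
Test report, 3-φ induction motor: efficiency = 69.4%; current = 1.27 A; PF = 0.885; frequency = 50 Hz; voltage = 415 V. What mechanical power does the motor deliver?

0.561 kW

P_in = √3·V·I·cosφ = 1.732 × 415 × 1.27 × 0.885 = 808 W
P_out = η·P_in = 0.694 × 808 = 561 W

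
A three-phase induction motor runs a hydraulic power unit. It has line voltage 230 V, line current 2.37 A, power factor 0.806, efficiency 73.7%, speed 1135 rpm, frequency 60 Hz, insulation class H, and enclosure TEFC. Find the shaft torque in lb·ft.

3.48 lb·ft

P_in = √3·V·I·cosφ = 1.732 × 230 × 2.37 × 0.806 = 761 W
P_out = η·P_in = 0.737 × 761 = 561 W
n = 1135 rpm
ω = 2π×1135/60 = 118.9 rad/s
τ = P_out/ω = 561/118.9 = 4.718 N·m
In lb·ft: 4.718/1.356 = 3.48 lb·ft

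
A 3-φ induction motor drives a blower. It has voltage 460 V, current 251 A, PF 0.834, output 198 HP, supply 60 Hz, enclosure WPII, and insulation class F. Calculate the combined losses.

P_in = √3·V·I·cosφ = 1.732×460×251×0.834 = 166781 W
P_out = 198×746 = 147708 W
Losses = P_in − P_out = 166781 − 147708 = 19073 W

19.1 kW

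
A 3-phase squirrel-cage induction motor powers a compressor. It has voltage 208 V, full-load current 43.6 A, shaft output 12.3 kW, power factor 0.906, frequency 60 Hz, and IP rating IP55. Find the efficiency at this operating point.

86.4 %

P_out = 12.3 kW = 12300 W
P_in = √3·V_L·I_L·cosφ = 1.732 × 208 × 43.6 × 0.906 = 14231 W
η = P_out / P_in = 12300 / 14231 = 0.864 = 86.4%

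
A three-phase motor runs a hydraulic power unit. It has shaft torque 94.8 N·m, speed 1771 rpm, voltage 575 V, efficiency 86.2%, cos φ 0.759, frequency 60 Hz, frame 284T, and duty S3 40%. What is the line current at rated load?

27 A

ω = 2π×1771/60 = 185.5 rad/s; P_out = τω = 94.8 × 185.5 = 17585 W
P_in = P_out / η = 17585 / 0.862 = 20400 W
I_L = P_in / (√3·V_L·cosφ) = 20400 / (1.732 × 575 × 0.759) = 27 A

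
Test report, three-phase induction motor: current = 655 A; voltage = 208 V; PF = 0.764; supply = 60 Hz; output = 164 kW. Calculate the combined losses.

16.3 kW

P_in = √3·V·I·cosφ = 1.732×208×655×0.764 = 180279 W
P_out = 164000 W
Losses = P_in − P_out = 180279 − 164000 = 16279 W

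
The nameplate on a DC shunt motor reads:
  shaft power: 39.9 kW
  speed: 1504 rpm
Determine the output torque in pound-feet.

ω = 2π × 1504/60 = 157.5 rad/s
τ = P/ω = 39900/157.5 = 253.3 N·m
In lb·ft: 253.3/1.356 = 187 lb·ft

187 lb·ft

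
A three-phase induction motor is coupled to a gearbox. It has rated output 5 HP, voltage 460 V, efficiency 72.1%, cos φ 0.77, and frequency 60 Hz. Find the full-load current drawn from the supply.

8.43 A

P_out = 5 × 746 = 3730 W
P_in = P_out / η = 3730 / 0.721 = 5173 W
I_L = P_in / (√3·V_L·cosφ) = 5173 / (1.732 × 460 × 0.77) = 8.43 A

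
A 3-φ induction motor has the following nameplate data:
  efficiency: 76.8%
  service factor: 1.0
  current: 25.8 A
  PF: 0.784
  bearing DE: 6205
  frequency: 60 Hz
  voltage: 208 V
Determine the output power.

P_in = √3·V·I·cosφ = 1.732 × 208 × 25.8 × 0.784 = 7287 W
P_out = η·P_in = 0.768 × 7287 = 5596 W

5.6 kW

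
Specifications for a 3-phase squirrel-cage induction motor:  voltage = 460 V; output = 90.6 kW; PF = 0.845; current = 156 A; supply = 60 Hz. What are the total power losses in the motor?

14400 W

P_in = √3·V·I·cosφ = 1.732×460×156×0.845 = 105024 W
P_out = 90600 W
Losses = P_in − P_out = 105024 − 90600 = 14424 W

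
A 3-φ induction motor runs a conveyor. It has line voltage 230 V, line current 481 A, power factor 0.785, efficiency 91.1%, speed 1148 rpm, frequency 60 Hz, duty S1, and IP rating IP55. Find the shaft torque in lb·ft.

841 lb·ft

P_in = √3·V·I·cosφ = 1.732 × 230 × 481 × 0.785 = 150415 W
P_out = η·P_in = 0.911 × 150415 = 137028 W
n = 1148 rpm
ω = 2π×1148/60 = 120.2 rad/s
τ = P_out/ω = 137028/120.2 = 1140 N·m
In lb·ft: 1140/1.356 = 841 lb·ft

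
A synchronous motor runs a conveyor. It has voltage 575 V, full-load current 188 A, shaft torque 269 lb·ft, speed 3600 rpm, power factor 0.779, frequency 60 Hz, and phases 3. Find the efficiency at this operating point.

τ = 269 lb·ft × 1.356 = 364.8 N·m
ω = 2π × 3600/60 = 377 rad/s; P_out = τω = 364.8 × 377 = 137530 W
P_in = √3·V_L·I_L·cosφ = 1.732 × 575 × 188 × 0.779 = 145852 W
η = P_out / P_in = 137530 / 145852 = 0.943 = 94.3%

94.3 %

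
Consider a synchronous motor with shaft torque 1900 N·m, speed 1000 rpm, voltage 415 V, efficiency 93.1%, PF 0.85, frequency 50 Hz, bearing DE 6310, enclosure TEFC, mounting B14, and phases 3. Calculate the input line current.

ω = 2π×1000/60 = 104.7 rad/s; P_out = τω = 1900 × 104.7 = 198930 W
P_in = P_out / η = 198930 / 0.931 = 213673 W
I_L = P_in / (√3·V_L·cosφ) = 213673 / (1.732 × 415 × 0.85) = 350 A

350 A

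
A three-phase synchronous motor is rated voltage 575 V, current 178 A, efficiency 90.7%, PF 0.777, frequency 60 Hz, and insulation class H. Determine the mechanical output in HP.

P_in = √3·V·I·cosφ = 1.732 × 575 × 178 × 0.777 = 137739 W
P_out = η·P_in = 0.907 × 137739 = 124929 W
= 124929/746 = 167 HP

167 HP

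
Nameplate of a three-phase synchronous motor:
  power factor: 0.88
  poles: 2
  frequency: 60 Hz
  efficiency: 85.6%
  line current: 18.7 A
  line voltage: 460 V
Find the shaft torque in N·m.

29.8 N·m

P_in = √3·V·I·cosφ = 1.732 × 460 × 18.7 × 0.88 = 13111 W
P_out = η·P_in = 0.856 × 13111 = 11223 W
n = n_s = 120×60/2 = 3600 rpm (synchronous)
ω = 2π×3600/60 = 377 rad/s
τ = P_out/ω = 11223/377 = 29.8 N·m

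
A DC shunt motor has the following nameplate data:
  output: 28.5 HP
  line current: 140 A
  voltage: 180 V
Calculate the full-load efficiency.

P_out = 28.5 × 746 = 21261 W
P_in = V·I = 180 × 140 = 25200 W
η = P_out / P_in = 21261 / 25200 = 0.844 = 84.4%

84.4 %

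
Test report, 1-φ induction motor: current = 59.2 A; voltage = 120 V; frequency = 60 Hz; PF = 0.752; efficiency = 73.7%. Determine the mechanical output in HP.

P_in = V·I·cosφ = 120 × 59.2 × 0.752 = 5342 W
P_out = η·P_in = 0.737 × 5342 = 3937 W
= 3937/746 = 5.28 HP

5.28 HP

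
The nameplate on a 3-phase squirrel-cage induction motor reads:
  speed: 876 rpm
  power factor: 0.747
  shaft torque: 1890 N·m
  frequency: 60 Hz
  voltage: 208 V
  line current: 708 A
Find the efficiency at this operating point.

91.0 %

ω = 2π × 876/60 = 91.73 rad/s; P_out = τω = 1890 × 91.73 = 173370 W
P_in = √3·V_L·I_L·cosφ = 1.732 × 208 × 708 × 0.747 = 190531 W
η = P_out / P_in = 173370 / 190531 = 0.910 = 91.0%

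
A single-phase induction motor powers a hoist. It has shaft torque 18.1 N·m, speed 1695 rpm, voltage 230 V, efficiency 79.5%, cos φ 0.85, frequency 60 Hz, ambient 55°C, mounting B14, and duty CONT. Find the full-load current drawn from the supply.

20.7 A

ω = 2π×1695/60 = 177.5 rad/s; P_out = τω = 18.1 × 177.5 = 3213 W
P_in = P_out / η = 3213 / 0.795 = 4042 W
I = P_in / (V·cosφ) = 4042 / (230 × 0.85) = 20.7 A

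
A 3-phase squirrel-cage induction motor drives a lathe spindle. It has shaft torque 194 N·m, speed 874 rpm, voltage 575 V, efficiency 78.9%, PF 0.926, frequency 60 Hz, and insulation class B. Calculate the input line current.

ω = 2π×874/60 = 91.53 rad/s; P_out = τω = 194 × 91.53 = 17757 W
P_in = P_out / η = 17757 / 0.789 = 22506 W
I_L = P_in / (√3·V_L·cosφ) = 22506 / (1.732 × 575 × 0.926) = 24.4 A

24.4 A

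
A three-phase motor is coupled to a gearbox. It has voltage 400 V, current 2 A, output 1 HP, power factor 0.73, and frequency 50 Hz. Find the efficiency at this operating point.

73.8 %

P_out = 1 × 746 = 746 W
P_in = √3·V_L·I_L·cosφ = 1.732 × 400 × 2 × 0.73 = 1011 W
η = P_out / P_in = 746 / 1011 = 0.738 = 73.8%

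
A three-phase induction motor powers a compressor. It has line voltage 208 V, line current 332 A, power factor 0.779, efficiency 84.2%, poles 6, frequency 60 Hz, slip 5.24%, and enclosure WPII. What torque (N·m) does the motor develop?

P_in = √3·V·I·cosφ = 1.732 × 208 × 332 × 0.779 = 93172 W
P_out = η·P_in = 0.842 × 93172 = 78451 W
n_s = 120×60/6 = 1200 rpm; n = 1200×(1−0.0524) = 1137 rpm
ω = 2π×1137/60 = 119.1 rad/s
τ = P_out/ω = 78451/119.1 = 659 N·m

659 N·m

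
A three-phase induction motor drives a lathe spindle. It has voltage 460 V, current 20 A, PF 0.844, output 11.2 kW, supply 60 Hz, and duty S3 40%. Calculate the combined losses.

P_in = √3·V·I·cosφ = 1.732×460×20×0.844 = 13449 W
P_out = 11200 W
Losses = P_in − P_out = 13449 − 11200 = 2249 W

2250 W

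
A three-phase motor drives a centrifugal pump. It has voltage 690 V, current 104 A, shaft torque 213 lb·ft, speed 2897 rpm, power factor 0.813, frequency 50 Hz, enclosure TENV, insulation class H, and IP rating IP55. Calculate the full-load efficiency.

τ = 213 lb·ft × 1.356 = 288.8 N·m
ω = 2π × 2897/60 = 303.4 rad/s; P_out = τω = 288.8 × 303.4 = 87622 W
P_in = √3·V_L·I_L·cosφ = 1.732 × 690 × 104 × 0.813 = 101046 W
η = P_out / P_in = 87622 / 101046 = 0.867 = 86.7%

86.7 %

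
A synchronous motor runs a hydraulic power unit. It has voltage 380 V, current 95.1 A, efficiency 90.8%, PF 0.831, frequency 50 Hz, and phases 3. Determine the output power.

47.2 kW

P_in = √3·V·I·cosφ = 1.732 × 380 × 95.1 × 0.831 = 52013 W
P_out = η·P_in = 0.908 × 52013 = 47228 W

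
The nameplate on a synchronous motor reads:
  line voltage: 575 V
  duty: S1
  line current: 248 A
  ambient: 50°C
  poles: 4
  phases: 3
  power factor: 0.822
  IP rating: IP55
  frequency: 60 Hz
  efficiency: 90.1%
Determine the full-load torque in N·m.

970 N·m

P_in = √3·V·I·cosφ = 1.732 × 575 × 248 × 0.822 = 203020 W
P_out = η·P_in = 0.901 × 203020 = 182921 W
n = n_s = 120×60/4 = 1800 rpm (synchronous)
ω = 2π×1800/60 = 188.5 rad/s
τ = P_out/ω = 182921/188.5 = 970 N·m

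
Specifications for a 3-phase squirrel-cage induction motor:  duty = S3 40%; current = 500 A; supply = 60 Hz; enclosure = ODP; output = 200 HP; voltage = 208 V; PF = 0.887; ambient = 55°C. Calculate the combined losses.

P_in = √3·V·I·cosφ = 1.732×208×500×0.887 = 159774 W
P_out = 200×746 = 149200 W
Losses = P_in − P_out = 159774 − 149200 = 10574 W

10600 W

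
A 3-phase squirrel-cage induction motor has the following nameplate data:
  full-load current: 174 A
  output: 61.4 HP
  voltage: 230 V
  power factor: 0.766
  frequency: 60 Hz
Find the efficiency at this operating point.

P_out = 61.4 × 746 = 45804 W
P_in = √3·V_L·I_L·cosφ = 1.732 × 230 × 174 × 0.766 = 53095 W
η = P_out / P_in = 45804 / 53095 = 0.863 = 86.3%

86.3 %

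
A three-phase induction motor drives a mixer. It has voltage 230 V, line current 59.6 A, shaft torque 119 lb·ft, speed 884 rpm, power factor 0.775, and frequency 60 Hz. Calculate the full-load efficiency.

81.2 %

τ = 119 lb·ft × 1.356 = 161.4 N·m
ω = 2π × 884/60 = 92.57 rad/s; P_out = τω = 161.4 × 92.57 = 14941 W
P_in = √3·V_L·I_L·cosφ = 1.732 × 230 × 59.6 × 0.775 = 18400 W
η = P_out / P_in = 14941 / 18400 = 0.812 = 81.2%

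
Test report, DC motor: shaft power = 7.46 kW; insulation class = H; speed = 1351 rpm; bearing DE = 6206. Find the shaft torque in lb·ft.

ω = 2π × 1351/60 = 141.5 rad/s
τ = P/ω = 7460/141.5 = 52.72 N·m
In lb·ft: 52.72/1.356 = 38.9 lb·ft

38.9 lb·ft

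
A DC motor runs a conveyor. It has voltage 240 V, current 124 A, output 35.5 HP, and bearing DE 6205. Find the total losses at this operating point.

P_in = V·I = 240×124 = 29760 W
P_out = 35.5×746 = 26483 W
Losses = P_in − P_out = 29760 − 26483 = 3277 W

3.28 kW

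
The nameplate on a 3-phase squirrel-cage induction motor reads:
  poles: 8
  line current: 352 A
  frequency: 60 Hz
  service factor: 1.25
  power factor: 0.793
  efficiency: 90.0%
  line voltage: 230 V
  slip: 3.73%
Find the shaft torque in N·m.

P_in = √3·V·I·cosφ = 1.732 × 230 × 352 × 0.793 = 111197 W
P_out = η·P_in = 0.9 × 111197 = 100077 W
n_s = 120×60/8 = 900 rpm; n = 900×(1−0.0373) = 866 rpm
ω = 2π×866/60 = 90.69 rad/s
τ = P_out/ω = 100077/90.69 = 1100 N·m

1100 N·m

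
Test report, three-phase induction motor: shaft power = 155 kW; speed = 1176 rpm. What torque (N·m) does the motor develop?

ω = 2π × 1176/60 = 123.2 rad/s
τ = P/ω = 155000/123.2 = 1260 N·m

1260 N·m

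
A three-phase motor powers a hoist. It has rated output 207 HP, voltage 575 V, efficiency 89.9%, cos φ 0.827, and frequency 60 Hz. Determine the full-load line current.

P_out = 207 × 746 = 154422 W
P_in = P_out / η = 154422 / 0.899 = 171771 W
I_L = P_in / (√3·V_L·cosφ) = 171771 / (1.732 × 575 × 0.827) = 209 A

209 A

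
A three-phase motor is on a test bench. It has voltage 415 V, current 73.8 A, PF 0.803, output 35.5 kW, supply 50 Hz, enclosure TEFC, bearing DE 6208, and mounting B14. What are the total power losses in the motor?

7100 W

P_in = √3·V·I·cosφ = 1.732×415×73.8×0.803 = 42596 W
P_out = 35500 W
Losses = P_in − P_out = 42596 − 35500 = 7096 W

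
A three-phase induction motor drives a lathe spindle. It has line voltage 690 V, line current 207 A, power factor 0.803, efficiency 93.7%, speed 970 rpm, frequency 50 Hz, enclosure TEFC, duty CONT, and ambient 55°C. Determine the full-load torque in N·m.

1830 N·m

P_in = √3·V·I·cosφ = 1.732 × 690 × 207 × 0.803 = 198647 W
P_out = η·P_in = 0.937 × 198647 = 186132 W
n = 970 rpm
ω = 2π×970/60 = 101.6 rad/s
τ = P_out/ω = 186132/101.6 = 1830 N·m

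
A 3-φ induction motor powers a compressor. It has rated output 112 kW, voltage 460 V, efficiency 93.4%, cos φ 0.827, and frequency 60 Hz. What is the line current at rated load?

P_out = 112 kW = 112000 W
P_in = P_out / η = 112000 / 0.934 = 119914 W
I_L = P_in / (√3·V_L·cosφ) = 119914 / (1.732 × 460 × 0.827) = 182 A

182 A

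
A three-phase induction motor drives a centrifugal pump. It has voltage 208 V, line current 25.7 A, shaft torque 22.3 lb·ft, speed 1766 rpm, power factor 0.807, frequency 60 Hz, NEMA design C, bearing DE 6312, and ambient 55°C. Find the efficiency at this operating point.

74.8 %

τ = 22.3 lb·ft × 1.356 = 30.24 N·m
ω = 2π × 1766/60 = 184.9 rad/s; P_out = τω = 30.24 × 184.9 = 5591 W
P_in = √3·V_L·I_L·cosφ = 1.732 × 208 × 25.7 × 0.807 = 7472 W
η = P_out / P_in = 5591 / 7472 = 0.748 = 74.8%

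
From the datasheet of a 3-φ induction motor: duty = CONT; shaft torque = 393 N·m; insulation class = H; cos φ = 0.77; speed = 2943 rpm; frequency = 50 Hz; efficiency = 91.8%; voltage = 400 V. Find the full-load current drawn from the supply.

ω = 2π×2943/60 = 308.2 rad/s; P_out = τω = 393 × 308.2 = 121123 W
P_in = P_out / η = 121123 / 0.918 = 131942 W
I_L = P_in / (√3·V_L·cosφ) = 131942 / (1.732 × 400 × 0.77) = 247 A

247 A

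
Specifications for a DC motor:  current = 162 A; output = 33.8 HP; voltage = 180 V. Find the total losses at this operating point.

3950 W

P_in = V·I = 180×162 = 29160 W
P_out = 33.8×746 = 25215 W
Losses = P_in − P_out = 29160 − 25215 = 3945 W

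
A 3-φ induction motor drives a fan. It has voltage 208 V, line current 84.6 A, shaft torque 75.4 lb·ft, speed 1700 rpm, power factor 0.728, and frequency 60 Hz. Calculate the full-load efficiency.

τ = 75.4 lb·ft × 1.356 = 102.2 N·m
ω = 2π × 1700/60 = 178 rad/s; P_out = τω = 102.2 × 178 = 18192 W
P_in = √3·V_L·I_L·cosφ = 1.732 × 208 × 84.6 × 0.728 = 22188 W
η = P_out / P_in = 18192 / 22188 = 0.820 = 82.0%

82.0 %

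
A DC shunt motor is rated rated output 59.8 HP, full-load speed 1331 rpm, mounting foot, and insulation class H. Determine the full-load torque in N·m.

P_out = 59.8 × 746 = 44611 W
ω = 2π × 1331/60 = 139.4 rad/s
τ = P_out/ω = 44611/139.4 = 320 N·m

320 N·m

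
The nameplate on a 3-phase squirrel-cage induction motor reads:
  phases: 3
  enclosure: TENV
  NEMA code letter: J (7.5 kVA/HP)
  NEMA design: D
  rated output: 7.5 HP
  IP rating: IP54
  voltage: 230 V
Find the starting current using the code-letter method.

S_LR = 7.5 × 7.5 = 56.25 kVA
I_LR = S_LR/(√3·V_L) = 56250/(1.732×230) = 141 A

141 A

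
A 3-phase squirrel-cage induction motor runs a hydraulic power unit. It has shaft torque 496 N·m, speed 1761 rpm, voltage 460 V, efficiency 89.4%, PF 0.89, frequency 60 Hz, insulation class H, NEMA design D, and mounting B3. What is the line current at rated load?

ω = 2π×1761/60 = 184.4 rad/s; P_out = τω = 496 × 184.4 = 91462 W
P_in = P_out / η = 91462 / 0.894 = 102306 W
I_L = P_in / (√3·V_L·cosφ) = 102306 / (1.732 × 460 × 0.89) = 144 A

144 A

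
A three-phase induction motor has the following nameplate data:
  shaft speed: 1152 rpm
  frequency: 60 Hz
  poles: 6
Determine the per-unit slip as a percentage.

n_s = 120f/p = 120×60/6 = 1200 rpm
s = (n_s − n)/n_s = (1200 − 1152)/1200 = 0.0400

4.00 %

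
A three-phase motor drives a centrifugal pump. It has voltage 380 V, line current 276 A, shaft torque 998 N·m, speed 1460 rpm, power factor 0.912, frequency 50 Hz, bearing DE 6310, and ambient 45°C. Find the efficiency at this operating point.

92.1 %

ω = 2π × 1460/60 = 152.9 rad/s; P_out = τω = 998 × 152.9 = 152594 W
P_in = √3·V_L·I_L·cosφ = 1.732 × 380 × 276 × 0.912 = 165667 W
η = P_out / P_in = 152594 / 165667 = 0.921 = 92.1%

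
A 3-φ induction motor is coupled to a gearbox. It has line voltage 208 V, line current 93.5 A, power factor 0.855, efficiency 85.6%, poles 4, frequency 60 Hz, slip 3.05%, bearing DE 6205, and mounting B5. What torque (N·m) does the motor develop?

P_in = √3·V·I·cosφ = 1.732 × 208 × 93.5 × 0.855 = 28800 W
P_out = η·P_in = 0.856 × 28800 = 24653 W
n_s = 120×60/4 = 1800 rpm; n = 1800×(1−0.0305) = 1745 rpm
ω = 2π×1745/60 = 182.7 rad/s
τ = P_out/ω = 24653/182.7 = 135 N·m

135 N·m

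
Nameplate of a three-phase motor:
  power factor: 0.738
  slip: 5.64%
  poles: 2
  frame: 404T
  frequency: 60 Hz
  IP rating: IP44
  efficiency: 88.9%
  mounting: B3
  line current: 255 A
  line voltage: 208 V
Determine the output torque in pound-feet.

P_in = √3·V·I·cosφ = 1.732 × 208 × 255 × 0.738 = 67797 W
P_out = η·P_in = 0.889 × 67797 = 60272 W
n_s = 120×60/2 = 3600 rpm; n = 3600×(1−0.0564) = 3397 rpm
ω = 2π×3397/60 = 355.7 rad/s
τ = P_out/ω = 60272/355.7 = 169.4 N·m
In lb·ft: 169.4/1.356 = 125 lb·ft

125 lb·ft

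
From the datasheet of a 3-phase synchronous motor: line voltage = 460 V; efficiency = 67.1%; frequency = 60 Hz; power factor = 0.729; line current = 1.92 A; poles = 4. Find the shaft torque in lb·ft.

P_in = √3·V·I·cosφ = 1.732 × 460 × 1.92 × 0.729 = 1115 W
P_out = η·P_in = 0.671 × 1115 = 748 W
n = n_s = 120×60/4 = 1800 rpm (synchronous)
ω = 2π×1800/60 = 188.5 rad/s
τ = P_out/ω = 748/188.5 = 3.968 N·m
In lb·ft: 3.968/1.356 = 2.93 lb·ft

2.93 lb·ft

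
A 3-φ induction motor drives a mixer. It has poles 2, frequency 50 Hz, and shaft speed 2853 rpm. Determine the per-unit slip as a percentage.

4.9 %

n_s = 120f/p = 120×50/2 = 3000 rpm
s = (n_s − n)/n_s = (3000 − 2853)/3000 = 0.0490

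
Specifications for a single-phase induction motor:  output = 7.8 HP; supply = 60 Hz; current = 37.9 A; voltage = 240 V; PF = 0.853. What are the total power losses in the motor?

1.94 kW

P_in = V·I·cosφ = 240×37.9×0.853 = 7759 W
P_out = 7.8×746 = 5819 W
Losses = P_in − P_out = 7759 − 5819 = 1940 W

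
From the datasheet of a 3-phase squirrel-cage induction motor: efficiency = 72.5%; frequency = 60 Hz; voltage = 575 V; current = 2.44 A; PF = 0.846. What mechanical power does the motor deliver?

P_in = √3·V·I·cosφ = 1.732 × 575 × 2.44 × 0.846 = 2056 W
P_out = η·P_in = 0.725 × 2056 = 1491 W

1.49 kW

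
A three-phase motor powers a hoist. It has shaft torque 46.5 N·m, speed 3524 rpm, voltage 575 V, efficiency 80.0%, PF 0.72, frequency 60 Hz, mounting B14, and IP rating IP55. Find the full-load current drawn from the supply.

29.9 A

ω = 2π×3524/60 = 369 rad/s; P_out = τω = 46.5 × 369 = 17159 W
P_in = P_out / η = 17159 / 0.800 = 21449 W
I_L = P_in / (√3·V_L·cosφ) = 21449 / (1.732 × 575 × 0.72) = 29.9 A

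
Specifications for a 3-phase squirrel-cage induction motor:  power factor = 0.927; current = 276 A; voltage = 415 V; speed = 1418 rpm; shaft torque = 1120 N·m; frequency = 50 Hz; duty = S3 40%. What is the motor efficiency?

90.4 %

ω = 2π × 1418/60 = 148.5 rad/s; P_out = τω = 1120 × 148.5 = 166320 W
P_in = √3·V_L·I_L·cosφ = 1.732 × 415 × 276 × 0.927 = 183901 W
η = P_out / P_in = 166320 / 183901 = 0.904 = 90.4%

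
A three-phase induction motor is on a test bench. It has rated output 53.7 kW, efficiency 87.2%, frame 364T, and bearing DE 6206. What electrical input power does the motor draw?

61.6 kW

P_out = 53700 W
P_in = P_out/η = 53700/0.872 = 61583 W = 61.6 kW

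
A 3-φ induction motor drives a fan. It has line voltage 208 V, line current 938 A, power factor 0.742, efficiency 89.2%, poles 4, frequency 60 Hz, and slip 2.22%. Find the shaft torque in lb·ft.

P_in = √3·V·I·cosφ = 1.732 × 208 × 938 × 0.742 = 250737 W
P_out = η·P_in = 0.892 × 250737 = 223657 W
n_s = 120×60/4 = 1800 rpm; n = 1800×(1−0.0222) = 1760 rpm
ω = 2π×1760/60 = 184.3 rad/s
τ = P_out/ω = 223657/184.3 = 1214 N·m
In lb·ft: 1214/1.356 = 895 lb·ft

895 lb·ft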